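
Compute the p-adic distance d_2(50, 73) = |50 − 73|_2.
d_2(50, 73) = 1

Step 1 — x − y = 50 − 73 = -23. Step 2 — v_2(-23) = 0 (factor: -23 = −(2^0 · 23); the sign does not affect v_p). Step 3 — |x − y|_2 = 2^{0} = 1.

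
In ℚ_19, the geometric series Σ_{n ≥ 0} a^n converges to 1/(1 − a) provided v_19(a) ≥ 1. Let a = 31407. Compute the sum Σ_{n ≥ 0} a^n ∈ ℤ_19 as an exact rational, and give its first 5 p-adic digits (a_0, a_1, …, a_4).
Σ a^n = 1/(1 − a) = -1/31406;  first 5 digits = (1, 0, 11, 4, 7)

v_19(a) = 2 ≥ 1, so the series converges in ℤ_19 to 1/(1 − a) = 1/(1 − 31407) = -1/31406. Expand this rational in ℤ_19: compute digits iteratively via d_i = x_i mod 19, x_{i+1} = (x_i − d_i)/19. The first 5 digits are (1, 0, 11, 4, 7).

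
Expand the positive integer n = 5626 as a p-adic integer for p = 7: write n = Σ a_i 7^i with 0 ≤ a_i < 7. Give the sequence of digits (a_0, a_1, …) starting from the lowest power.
(a_0, a_1, …) = (5, 5, 2, 2, 2)

Repeated division by 7 gives the digits low-to-high: 5626 = 5 + 5·7^1 + 2·7^2 + 2·7^3 + 2·7^4. Digit sequence: (5, 5, 2, 2, 2).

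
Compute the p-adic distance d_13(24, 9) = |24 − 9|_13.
d_13(24, 9) = 1

Step 1 — x − y = 24 − 9 = 15. Step 2 — v_13(15) = 0 (factor: 15 = (13^0 · 15); the sign does not affect v_p). Step 3 — |x − y|_13 = 13^{0} = 1.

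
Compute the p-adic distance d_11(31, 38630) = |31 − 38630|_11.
d_11(31, 38630) = 1/1331

Step 1 — x − y = 31 − 38630 = -38599. Step 2 — v_11(-38599) = 3 (factor: -38599 = −(11^3 · 29); the sign does not affect v_p). Step 3 — |x − y|_11 = 11^{-3} = 1/1331.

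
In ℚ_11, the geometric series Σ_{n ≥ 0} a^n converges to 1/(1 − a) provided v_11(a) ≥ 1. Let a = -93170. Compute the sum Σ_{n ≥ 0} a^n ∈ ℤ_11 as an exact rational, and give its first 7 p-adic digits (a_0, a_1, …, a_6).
Σ a^n = 1/(1 − a) = 1/93171;  first 7 digits = (1, 0, 0, 7, 4, 10, 4)

v_11(a) = 3 ≥ 1, so the series converges in ℤ_11 to 1/(1 − a) = 1/(1 − (-93170)) = 1/93171. Expand this rational in ℤ_11: compute digits iteratively via d_i = x_i mod 11, x_{i+1} = (x_i − d_i)/11. The first 7 digits are (1, 0, 0, 7, 4, 10, 4).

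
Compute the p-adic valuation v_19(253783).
v_19(253783) = 3

v_19(n) is the largest exponent k such that 19^k divides n. Factor out: 253783 = 19^3 · 37. (Sign doesn't affect v_p.) So v_19(253783) = 3.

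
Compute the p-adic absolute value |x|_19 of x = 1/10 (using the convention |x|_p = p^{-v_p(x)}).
|1/10|_19 = 1

Step 1 — compute v_19(x) by factoring powers of 19 out of the numerator and denominator: v_19(1/10) = 0. Step 2 — apply |x|_p = p^{-v_p(x)} = 19^{0} = 1.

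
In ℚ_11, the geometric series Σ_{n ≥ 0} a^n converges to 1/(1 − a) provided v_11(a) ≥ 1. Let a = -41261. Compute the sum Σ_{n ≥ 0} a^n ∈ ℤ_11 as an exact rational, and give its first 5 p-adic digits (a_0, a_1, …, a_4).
Σ a^n = 1/(1 − a) = 1/41262;  first 5 digits = (1, 0, 0, 2, 8)

v_11(a) = 3 ≥ 1, so the series converges in ℤ_11 to 1/(1 − a) = 1/(1 − (-41261)) = 1/41262. Expand this rational in ℤ_11: compute digits iteratively via d_i = x_i mod 11, x_{i+1} = (x_i − d_i)/11. The first 5 digits are (1, 0, 0, 2, 8).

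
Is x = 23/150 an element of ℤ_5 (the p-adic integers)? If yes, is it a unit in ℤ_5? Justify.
x ∉ ℤ_5 (v_5(x) = -2 < 0)

ℤ_5 = {x ∈ ℚ_5 : v_5(x) ≥ 0} and ℤ_5^× = {x ∈ ℤ_5 : v_5(x) = 0}. Here v_5(23/150) = v_5(num) − v_5(den) = -2; compare against these criteria.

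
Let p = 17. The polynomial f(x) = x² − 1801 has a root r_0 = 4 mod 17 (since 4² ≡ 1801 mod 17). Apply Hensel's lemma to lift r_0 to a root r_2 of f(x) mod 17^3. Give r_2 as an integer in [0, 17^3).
r_2 = 769 (mod 4913)

Hensel's recurrence: r_{i+1} = r_i − f(r_i)·(f′(r_i))^{-1} mod 17^{i+2}, with f′(x) = 2x. Iterate:
  r_0 = 4 (mod 17)
  r_1 = 191 (mod 289)
  r_2 = 769 (mod 4913)
Final: r_2 = 769, and one checks f(r_2) ≡ 0 mod 17^3.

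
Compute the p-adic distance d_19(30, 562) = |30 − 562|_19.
d_19(30, 562) = 1/19

Step 1 — x − y = 30 − 562 = -532. Step 2 — v_19(-532) = 1 (factor: -532 = −(19^1 · 28); the sign does not affect v_p). Step 3 — |x − y|_19 = 19^{-1} = 1/19.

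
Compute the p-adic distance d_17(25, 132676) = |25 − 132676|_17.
d_17(25, 132676) = 1/4913

Step 1 — x − y = 25 − 132676 = -132651. Step 2 — v_17(-132651) = 3 (factor: -132651 = −(17^3 · 27); the sign does not affect v_p). Step 3 — |x − y|_17 = 17^{-3} = 1/4913.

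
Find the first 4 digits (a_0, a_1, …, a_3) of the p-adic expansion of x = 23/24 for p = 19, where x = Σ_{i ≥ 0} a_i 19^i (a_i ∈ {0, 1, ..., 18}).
(a_0, …, a_3) = (16, 0, 15, 0)

v_19(23/24) = 0 (numerator and denominator both coprime to 19), so x ∈ ℤ_19^×. Compute digits iteratively via a_i = x_i mod 19, x_{i+1} = (x_i − a_i)/19, with x_0 = x:
  x_0 = 23/24;  a_0 = 16;  x_1 = (x_0 − 16)/19 = -19/24
  x_1 = -19/24;  a_1 = 0;  x_2 = (x_1 − 0)/19 = -1/24
  x_2 = -1/24;  a_2 = 15;  x_3 = (x_2 − 15)/19 = -19/24
  x_3 = -19/24;  a_3 = 0;  x_4 = (x_3 − 0)/19 = -1/24
Digits: (16, 0, 15, 0).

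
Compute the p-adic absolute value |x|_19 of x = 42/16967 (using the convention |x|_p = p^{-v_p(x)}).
|42/16967|_19 = 361

Step 1 — compute v_19(x) by factoring powers of 19 out of the numerator and denominator: v_19(42/16967) = -2. Step 2 — apply |x|_p = p^{-v_p(x)} = 19^{2} = 361.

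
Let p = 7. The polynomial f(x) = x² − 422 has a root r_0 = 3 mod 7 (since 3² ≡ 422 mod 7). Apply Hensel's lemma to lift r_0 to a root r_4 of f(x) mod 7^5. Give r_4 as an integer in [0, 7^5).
r_4 = 10517 (mod 16807)

Hensel's recurrence: r_{i+1} = r_i − f(r_i)·(f′(r_i))^{-1} mod 7^{i+2}, with f′(x) = 2x. Iterate:
  r_0 = 3 (mod 7)
  r_1 = 31 (mod 49)
  r_2 = 227 (mod 343)
  r_3 = 913 (mod 2401)
  r_4 = 10517 (mod 16807)
Final: r_4 = 10517, and one checks f(r_4) ≡ 0 mod 7^5.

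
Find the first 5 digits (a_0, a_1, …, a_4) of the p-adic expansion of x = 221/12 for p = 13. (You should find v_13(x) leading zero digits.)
(a_0, …, a_4) = (0, 9, 7, 7, 7)

v_13(221/12) = 1, so a_0 = ... = a_0 = 0. Factor out: x = 13^1 · u with u = 17/12 a unit in ℤ_13. Expand u iteratively via a_{v+i} = u_i mod 13, u_{i+1} = (u_i − a_{v+i})/13:
  u_0 = 17/12;  a_1 = 9;  u_1 = (u_0 − 9)/13 = -7/12
  u_1 = -7/12;  a_2 = 7;  u_2 = (u_1 − 7)/13 = -7/12
  u_2 = -7/12;  a_3 = 7;  u_3 = (u_2 − 7)/13 = -7/12
  u_3 = -7/12;  a_4 = 7;  u_4 = (u_3 − 7)/13 = -7/12
Digits: (0, 9, 7, 7, 7).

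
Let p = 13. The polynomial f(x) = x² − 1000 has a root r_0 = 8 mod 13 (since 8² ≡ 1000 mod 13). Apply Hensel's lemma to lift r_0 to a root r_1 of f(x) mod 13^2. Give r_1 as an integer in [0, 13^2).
r_1 = 151 (mod 169)

Hensel's recurrence: r_{i+1} = r_i − f(r_i)·(f′(r_i))^{-1} mod 13^{i+2}, with f′(x) = 2x. Iterate:
  r_0 = 8 (mod 13)
  r_1 = 151 (mod 169)
Final: r_1 = 151, and one checks f(r_1) ≡ 0 mod 13^2.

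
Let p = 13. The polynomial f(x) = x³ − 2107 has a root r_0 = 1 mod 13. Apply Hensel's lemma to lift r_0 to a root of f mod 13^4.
r_3 = 13209 (mod 28561)

Hensel: r_{i+1} = r_i − f(r_i)/f′(r_i) mod 13^{i+2}, where f′(x) = 3x². Iterate:
  r_0 = 1 (mod 13)
  r_1 = 27 (mod 169)
  r_2 = 27 (mod 2197)
  r_3 = 13209 (mod 28561)
Final: r = 13209 with f(r) ≡ 0 mod 13^4.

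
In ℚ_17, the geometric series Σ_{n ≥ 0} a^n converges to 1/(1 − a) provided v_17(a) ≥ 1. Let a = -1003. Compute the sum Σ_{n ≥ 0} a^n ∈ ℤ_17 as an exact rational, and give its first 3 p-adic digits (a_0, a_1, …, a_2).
Σ a^n = 1/(1 − a) = 1/1004;  first 3 digits = (1, 9, 9)

v_17(a) = 1 ≥ 1, so the series converges in ℤ_17 to 1/(1 − a) = 1/(1 − (-1003)) = 1/1004. Expand this rational in ℤ_17: compute digits iteratively via d_i = x_i mod 17, x_{i+1} = (x_i − d_i)/17. The first 3 digits are (1, 9, 9).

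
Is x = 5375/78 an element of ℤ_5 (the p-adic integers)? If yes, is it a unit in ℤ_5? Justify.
x ∈ ℤ_5 but not a unit; v_5(x) = 3 > 0

ℤ_5 = {x ∈ ℚ_5 : v_5(x) ≥ 0} and ℤ_5^× = {x ∈ ℤ_5 : v_5(x) = 0}. Here v_5(5375/78) = v_5(num) − v_5(den) = 3; compare against these criteria.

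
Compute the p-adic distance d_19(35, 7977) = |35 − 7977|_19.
d_19(35, 7977) = 1/361

Step 1 — x − y = 35 − 7977 = -7942. Step 2 — v_19(-7942) = 2 (factor: -7942 = −(19^2 · 22); the sign does not affect v_p). Step 3 — |x − y|_19 = 19^{-2} = 1/361.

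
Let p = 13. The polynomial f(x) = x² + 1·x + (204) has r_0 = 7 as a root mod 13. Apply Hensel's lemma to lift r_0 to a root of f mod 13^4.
r_3 = 9848 (mod 28561)

Hensel: r_{i+1} = r_i − f(r_i)·(f′(r_i))^{-1} mod 13^{i+2}, f′(x) = 2x + 1. Iterate:
  r_0 = 7 (mod 13)
  r_1 = 46 (mod 169)
  r_2 = 1060 (mod 2197)
  r_3 = 9848 (mod 28561)
Final: r = 9848 satisfies f(r) ≡ 0 mod 13^4.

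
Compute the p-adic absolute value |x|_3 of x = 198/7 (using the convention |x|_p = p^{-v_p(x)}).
|198/7|_3 = 1/9

Step 1 — compute v_3(x) by factoring powers of 3 out of the numerator and denominator: v_3(198/7) = 2. Step 2 — apply |x|_p = p^{-v_p(x)} = 3^{-2} = 1/9.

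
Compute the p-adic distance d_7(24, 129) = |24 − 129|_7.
d_7(24, 129) = 1/7

Step 1 — x − y = 24 − 129 = -105. Step 2 — v_7(-105) = 1 (factor: -105 = −(7^1 · 15); the sign does not affect v_p). Step 3 — |x − y|_7 = 7^{-1} = 1/7.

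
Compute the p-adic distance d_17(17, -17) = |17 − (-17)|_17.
d_17(17, -17) = 1/17

Step 1 — x − y = 17 − (-17) = 34. Step 2 — v_17(34) = 1 (factor: 34 = (17^1 · 2); the sign does not affect v_p). Step 3 — |x − y|_17 = 17^{-1} = 1/17.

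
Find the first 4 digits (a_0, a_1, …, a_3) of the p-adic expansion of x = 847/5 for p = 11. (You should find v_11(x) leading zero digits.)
(a_0, …, a_3) = (0, 0, 8, 6)

v_11(847/5) = 2, so a_0 = ... = a_1 = 0. Factor out: x = 11^2 · u with u = 7/5 a unit in ℤ_11. Expand u iteratively via a_{v+i} = u_i mod 11, u_{i+1} = (u_i − a_{v+i})/11:
  u_0 = 7/5;  a_2 = 8;  u_1 = (u_0 − 8)/11 = -3/5
  u_1 = -3/5;  a_3 = 6;  u_2 = (u_1 − 6)/11 = -3/5
Digits: (0, 0, 8, 6).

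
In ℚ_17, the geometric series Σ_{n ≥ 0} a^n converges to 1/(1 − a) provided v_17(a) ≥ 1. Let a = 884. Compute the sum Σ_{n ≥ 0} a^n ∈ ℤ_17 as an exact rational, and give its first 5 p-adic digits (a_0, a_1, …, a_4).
Σ a^n = 1/(1 − a) = -1/883;  first 5 digits = (1, 1, 4, 7, 2)

v_17(a) = 1 ≥ 1, so the series converges in ℤ_17 to 1/(1 − a) = 1/(1 − 884) = -1/883. Expand this rational in ℤ_17: compute digits iteratively via d_i = x_i mod 17, x_{i+1} = (x_i − d_i)/17. The first 5 digits are (1, 1, 4, 7, 2).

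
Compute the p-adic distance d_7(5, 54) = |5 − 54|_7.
d_7(5, 54) = 1/49

Step 1 — x − y = 5 − 54 = -49. Step 2 — v_7(-49) = 2 (factor: -49 = −(7^2 · 1); the sign does not affect v_p). Step 3 — |x − y|_7 = 7^{-2} = 1/49.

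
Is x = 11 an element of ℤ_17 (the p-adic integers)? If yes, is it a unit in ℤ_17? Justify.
x ∈ ℤ_17^× (unit); v_17(x) = 0

ℤ_17 = {x ∈ ℚ_17 : v_17(x) ≥ 0} and ℤ_17^× = {x ∈ ℤ_17 : v_17(x) = 0}. Here v_17(11) = v_17(num) − v_17(den) = 0; compare against these criteria.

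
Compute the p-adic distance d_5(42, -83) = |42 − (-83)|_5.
d_5(42, -83) = 1/125

Step 1 — x − y = 42 − (-83) = 125. Step 2 — v_5(125) = 3 (factor: 125 = (5^3 · 1); the sign does not affect v_p). Step 3 — |x − y|_5 = 5^{-3} = 1/125.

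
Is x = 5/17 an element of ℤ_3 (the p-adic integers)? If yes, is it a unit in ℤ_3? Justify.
x ∈ ℤ_3^× (unit); v_3(x) = 0

ℤ_3 = {x ∈ ℚ_3 : v_3(x) ≥ 0} and ℤ_3^× = {x ∈ ℤ_3 : v_3(x) = 0}. Here v_3(5/17) = v_3(num) − v_3(den) = 0; compare against these criteria.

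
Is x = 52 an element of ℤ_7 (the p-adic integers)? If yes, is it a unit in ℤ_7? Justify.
x ∈ ℤ_7^× (unit); v_7(x) = 0

ℤ_7 = {x ∈ ℚ_7 : v_7(x) ≥ 0} and ℤ_7^× = {x ∈ ℤ_7 : v_7(x) = 0}. Here v_7(52) = v_7(num) − v_7(den) = 0; compare against these criteria.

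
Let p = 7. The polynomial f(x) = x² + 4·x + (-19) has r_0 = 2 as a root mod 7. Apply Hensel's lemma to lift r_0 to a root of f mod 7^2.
r_1 = 9 (mod 49)

Hensel: r_{i+1} = r_i − f(r_i)·(f′(r_i))^{-1} mod 7^{i+2}, f′(x) = 2x + 4. Iterate:
  r_0 = 2 (mod 7)
  r_1 = 9 (mod 49)
Final: r = 9 satisfies f(r) ≡ 0 mod 7^2.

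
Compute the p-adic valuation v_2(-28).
v_2(-28) = 2

v_2(n) is the largest exponent k such that 2^k divides n. Factor out: -28 = -2^2 · 7. (Sign doesn't affect v_p.) So v_2(-28) = 2.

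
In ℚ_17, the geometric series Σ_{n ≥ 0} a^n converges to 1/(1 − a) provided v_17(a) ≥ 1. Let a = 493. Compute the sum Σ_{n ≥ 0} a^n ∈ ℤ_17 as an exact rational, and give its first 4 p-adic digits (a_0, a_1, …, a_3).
Σ a^n = 1/(1 − a) = -1/492;  first 4 digits = (1, 12, 9, 9)

v_17(a) = 1 ≥ 1, so the series converges in ℤ_17 to 1/(1 − a) = 1/(1 − 493) = -1/492. Expand this rational in ℤ_17: compute digits iteratively via d_i = x_i mod 17, x_{i+1} = (x_i − d_i)/17. The first 4 digits are (1, 12, 9, 9).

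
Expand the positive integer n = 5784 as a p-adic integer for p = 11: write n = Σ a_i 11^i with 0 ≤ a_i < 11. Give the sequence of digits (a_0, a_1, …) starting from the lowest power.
(a_0, a_1, …) = (9, 8, 3, 4)

Repeated division by 11 gives the digits low-to-high: 5784 = 9 + 8·11^1 + 3·11^2 + 4·11^3. Digit sequence: (9, 8, 3, 4).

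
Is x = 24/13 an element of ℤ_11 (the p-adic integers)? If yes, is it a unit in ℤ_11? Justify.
x ∈ ℤ_11^× (unit); v_11(x) = 0

ℤ_11 = {x ∈ ℚ_11 : v_11(x) ≥ 0} and ℤ_11^× = {x ∈ ℤ_11 : v_11(x) = 0}. Here v_11(24/13) = v_11(num) − v_11(den) = 0; compare against these criteria.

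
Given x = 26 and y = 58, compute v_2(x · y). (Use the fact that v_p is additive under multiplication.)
v_2(1508) = 2

v_p(x) = 1 (factor: 26 = 2^1 · 13); v_p(y) = 1 (factor: 58 = 2^1 · 29). Additivity: v_p(xy) = v_p(x) + v_p(y) = 1 + 1 = 2. (Direct check: xy = 1508 = 2^2 · (377).)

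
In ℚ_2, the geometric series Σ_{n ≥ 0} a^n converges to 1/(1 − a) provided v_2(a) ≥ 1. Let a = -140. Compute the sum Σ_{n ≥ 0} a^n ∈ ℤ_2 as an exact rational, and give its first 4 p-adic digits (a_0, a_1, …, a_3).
Σ a^n = 1/(1 − a) = 1/141;  first 4 digits = (1, 0, 1, 0)

v_2(a) = 2 ≥ 1, so the series converges in ℤ_2 to 1/(1 − a) = 1/(1 − (-140)) = 1/141. Expand this rational in ℤ_2: compute digits iteratively via d_i = x_i mod 2, x_{i+1} = (x_i − d_i)/2. The first 4 digits are (1, 0, 1, 0).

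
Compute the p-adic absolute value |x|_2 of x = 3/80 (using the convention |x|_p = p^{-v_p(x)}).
|3/80|_2 = 16

Step 1 — compute v_2(x) by factoring powers of 2 out of the numerator and denominator: v_2(3/80) = -4. Step 2 — apply |x|_p = p^{-v_p(x)} = 2^{4} = 16.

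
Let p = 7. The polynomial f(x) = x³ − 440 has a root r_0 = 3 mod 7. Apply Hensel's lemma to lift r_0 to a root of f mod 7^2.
r_1 = 31 (mod 49)

Hensel: r_{i+1} = r_i − f(r_i)/f′(r_i) mod 7^{i+2}, where f′(x) = 3x². Iterate:
  r_0 = 3 (mod 7)
  r_1 = 31 (mod 49)
Final: r = 31 with f(r) ≡ 0 mod 7^2.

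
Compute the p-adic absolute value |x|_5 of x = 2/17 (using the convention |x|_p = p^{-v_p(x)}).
|2/17|_5 = 1

Step 1 — compute v_5(x) by factoring powers of 5 out of the numerator and denominator: v_5(2/17) = 0. Step 2 — apply |x|_p = p^{-v_p(x)} = 5^{0} = 1.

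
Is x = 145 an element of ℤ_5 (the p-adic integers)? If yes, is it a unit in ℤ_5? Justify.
x ∈ ℤ_5 but not a unit; v_5(x) = 1 > 0

ℤ_5 = {x ∈ ℚ_5 : v_5(x) ≥ 0} and ℤ_5^× = {x ∈ ℤ_5 : v_5(x) = 0}. Here v_5(145) = v_5(num) − v_5(den) = 1; compare against these criteria.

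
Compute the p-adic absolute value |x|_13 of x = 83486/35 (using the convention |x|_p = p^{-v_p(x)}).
|83486/35|_13 = 1/2197

Step 1 — compute v_13(x) by factoring powers of 13 out of the numerator and denominator: v_13(83486/35) = 3. Step 2 — apply |x|_p = p^{-v_p(x)} = 13^{-3} = 1/2197.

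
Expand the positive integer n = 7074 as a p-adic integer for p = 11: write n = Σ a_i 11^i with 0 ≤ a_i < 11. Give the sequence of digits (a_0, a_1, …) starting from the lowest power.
(a_0, a_1, …) = (1, 5, 3, 5)

Repeated division by 11 gives the digits low-to-high: 7074 = 1 + 5·11^1 + 3·11^2 + 5·11^3. Digit sequence: (1, 5, 3, 5).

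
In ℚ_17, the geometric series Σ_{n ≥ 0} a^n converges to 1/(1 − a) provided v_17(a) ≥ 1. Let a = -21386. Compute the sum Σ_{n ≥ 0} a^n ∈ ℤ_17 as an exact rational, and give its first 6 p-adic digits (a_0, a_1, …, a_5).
Σ a^n = 1/(1 − a) = 1/21387;  first 6 digits = (1, 0, 11, 12, 1, 16)

v_17(a) = 2 ≥ 1, so the series converges in ℤ_17 to 1/(1 − a) = 1/(1 − (-21386)) = 1/21387. Expand this rational in ℤ_17: compute digits iteratively via d_i = x_i mod 17, x_{i+1} = (x_i − d_i)/17. The first 6 digits are (1, 0, 11, 12, 1, 16).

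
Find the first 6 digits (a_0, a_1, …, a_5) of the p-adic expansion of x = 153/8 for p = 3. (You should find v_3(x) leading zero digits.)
(a_0, …, a_5) = (0, 0, 1, 0, 2, 2)

v_3(153/8) = 2, so a_0 = ... = a_1 = 0. Factor out: x = 3^2 · u with u = 17/8 a unit in ℤ_3. Expand u iteratively via a_{v+i} = u_i mod 3, u_{i+1} = (u_i − a_{v+i})/3:
  u_0 = 17/8;  a_2 = 1;  u_1 = (u_0 − 1)/3 = 3/8
  u_1 = 3/8;  a_3 = 0;  u_2 = (u_1 − 0)/3 = 1/8
  u_2 = 1/8;  a_4 = 2;  u_3 = (u_2 − 2)/3 = -5/8
  u_3 = -5/8;  a_5 = 2;  u_4 = (u_3 − 2)/3 = -7/8
Digits: (0, 0, 1, 0, 2, 2).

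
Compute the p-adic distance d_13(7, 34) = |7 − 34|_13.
d_13(7, 34) = 1

Step 1 — x − y = 7 − 34 = -27. Step 2 — v_13(-27) = 0 (factor: -27 = −(13^0 · 27); the sign does not affect v_p). Step 3 — |x − y|_13 = 13^{0} = 1.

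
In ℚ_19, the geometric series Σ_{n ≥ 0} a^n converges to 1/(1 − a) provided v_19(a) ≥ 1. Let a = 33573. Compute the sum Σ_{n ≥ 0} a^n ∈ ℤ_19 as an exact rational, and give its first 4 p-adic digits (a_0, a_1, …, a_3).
Σ a^n = 1/(1 − a) = -1/33572;  first 4 digits = (1, 0, 17, 4)

v_19(a) = 2 ≥ 1, so the series converges in ℤ_19 to 1/(1 − a) = 1/(1 − 33573) = -1/33572. Expand this rational in ℤ_19: compute digits iteratively via d_i = x_i mod 19, x_{i+1} = (x_i − d_i)/19. The first 4 digits are (1, 0, 17, 4).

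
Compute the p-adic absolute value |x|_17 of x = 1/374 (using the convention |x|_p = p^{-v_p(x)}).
|1/374|_17 = 17

Step 1 — compute v_17(x) by factoring powers of 17 out of the numerator and denominator: v_17(1/374) = -1. Step 2 — apply |x|_p = p^{-v_p(x)} = 17^{1} = 17.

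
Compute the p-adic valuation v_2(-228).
v_2(-228) = 2

v_2(n) is the largest exponent k such that 2^k divides n. Factor out: -228 = -2^2 · 57. (Sign doesn't affect v_p.) So v_2(-228) = 2.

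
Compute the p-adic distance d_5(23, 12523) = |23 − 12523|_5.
d_5(23, 12523) = 1/3125

Step 1 — x − y = 23 − 12523 = -12500. Step 2 — v_5(-12500) = 5 (factor: -12500 = −(5^5 · 4); the sign does not affect v_p). Step 3 — |x − y|_5 = 5^{-5} = 1/3125.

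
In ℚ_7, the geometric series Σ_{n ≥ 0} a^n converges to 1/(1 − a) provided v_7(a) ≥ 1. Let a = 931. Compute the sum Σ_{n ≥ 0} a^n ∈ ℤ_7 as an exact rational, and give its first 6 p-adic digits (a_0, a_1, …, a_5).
Σ a^n = 1/(1 − a) = -1/930;  first 6 digits = (1, 0, 5, 2, 4, 2)

v_7(a) = 2 ≥ 1, so the series converges in ℤ_7 to 1/(1 − a) = 1/(1 − 931) = -1/930. Expand this rational in ℤ_7: compute digits iteratively via d_i = x_i mod 7, x_{i+1} = (x_i − d_i)/7. The first 6 digits are (1, 0, 5, 2, 4, 2).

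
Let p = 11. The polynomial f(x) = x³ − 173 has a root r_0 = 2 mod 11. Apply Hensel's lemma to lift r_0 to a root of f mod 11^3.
r_2 = 46 (mod 1331)

Hensel: r_{i+1} = r_i − f(r_i)/f′(r_i) mod 11^{i+2}, where f′(x) = 3x². Iterate:
  r_0 = 2 (mod 11)
  r_1 = 46 (mod 121)
  r_2 = 46 (mod 1331)
Final: r = 46 with f(r) ≡ 0 mod 11^3.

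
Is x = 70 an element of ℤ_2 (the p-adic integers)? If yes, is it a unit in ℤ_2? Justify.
x ∈ ℤ_2 but not a unit; v_2(x) = 1 > 0

ℤ_2 = {x ∈ ℚ_2 : v_2(x) ≥ 0} and ℤ_2^× = {x ∈ ℤ_2 : v_2(x) = 0}. Here v_2(70) = v_2(num) − v_2(den) = 1; compare against these criteria.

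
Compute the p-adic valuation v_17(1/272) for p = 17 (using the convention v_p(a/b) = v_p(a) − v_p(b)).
v_17(1/272) = -1

Factor powers of 17 from the numerator and denominator of the reduced fraction: 1 = 17^0 · 1 and 272 = 17^1 · 16. Apply v_p(a/b) = v_p(a) − v_p(b): v_17(1/272) = 0 − 1 = -1.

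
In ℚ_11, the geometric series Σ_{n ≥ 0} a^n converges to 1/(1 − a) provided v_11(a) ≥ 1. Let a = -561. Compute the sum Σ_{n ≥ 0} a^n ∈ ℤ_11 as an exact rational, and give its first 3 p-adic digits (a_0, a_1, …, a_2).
Σ a^n = 1/(1 − a) = 1/562;  first 3 digits = (1, 4, 0)

v_11(a) = 1 ≥ 1, so the series converges in ℤ_11 to 1/(1 − a) = 1/(1 − (-561)) = 1/562. Expand this rational in ℤ_11: compute digits iteratively via d_i = x_i mod 11, x_{i+1} = (x_i − d_i)/11. The first 3 digits are (1, 4, 0).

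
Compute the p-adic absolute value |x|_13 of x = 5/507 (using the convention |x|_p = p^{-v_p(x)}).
|5/507|_13 = 169

Step 1 — compute v_13(x) by factoring powers of 13 out of the numerator and denominator: v_13(5/507) = -2. Step 2 — apply |x|_p = p^{-v_p(x)} = 13^{2} = 169.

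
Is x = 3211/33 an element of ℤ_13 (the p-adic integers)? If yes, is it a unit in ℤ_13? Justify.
x ∈ ℤ_13 but not a unit; v_13(x) = 2 > 0

ℤ_13 = {x ∈ ℚ_13 : v_13(x) ≥ 0} and ℤ_13^× = {x ∈ ℤ_13 : v_13(x) = 0}. Here v_13(3211/33) = v_13(num) − v_13(den) = 2; compare against these criteria.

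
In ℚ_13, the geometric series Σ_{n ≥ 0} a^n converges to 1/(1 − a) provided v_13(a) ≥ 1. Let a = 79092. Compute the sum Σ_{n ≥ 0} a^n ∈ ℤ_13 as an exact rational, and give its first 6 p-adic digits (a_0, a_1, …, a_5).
Σ a^n = 1/(1 − a) = -1/79091;  first 6 digits = (1, 0, 0, 10, 2, 0)

v_13(a) = 3 ≥ 1, so the series converges in ℤ_13 to 1/(1 − a) = 1/(1 − 79092) = -1/79091. Expand this rational in ℤ_13: compute digits iteratively via d_i = x_i mod 13, x_{i+1} = (x_i − d_i)/13. The first 6 digits are (1, 0, 0, 10, 2, 0).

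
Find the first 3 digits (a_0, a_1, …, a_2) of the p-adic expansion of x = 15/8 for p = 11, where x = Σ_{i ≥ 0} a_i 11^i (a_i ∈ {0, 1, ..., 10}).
(a_0, …, a_2) = (6, 1, 4)

v_11(15/8) = 0 (numerator and denominator both coprime to 11), so x ∈ ℤ_11^×. Compute digits iteratively via a_i = x_i mod 11, x_{i+1} = (x_i − a_i)/11, with x_0 = x:
  x_0 = 15/8;  a_0 = 6;  x_1 = (x_0 − 6)/11 = -3/8
  x_1 = -3/8;  a_1 = 1;  x_2 = (x_1 − 1)/11 = -1/8
  x_2 = -1/8;  a_2 = 4;  x_3 = (x_2 − 4)/11 = -3/8
Digits: (6, 1, 4).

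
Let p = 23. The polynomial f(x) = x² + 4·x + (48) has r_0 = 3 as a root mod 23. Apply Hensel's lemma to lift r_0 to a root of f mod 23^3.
r_2 = 5868 (mod 12167)

Hensel: r_{i+1} = r_i − f(r_i)·(f′(r_i))^{-1} mod 23^{i+2}, f′(x) = 2x + 4. Iterate:
  r_0 = 3 (mod 23)
  r_1 = 49 (mod 529)
  r_2 = 5868 (mod 12167)
Final: r = 5868 satisfies f(r) ≡ 0 mod 23^3.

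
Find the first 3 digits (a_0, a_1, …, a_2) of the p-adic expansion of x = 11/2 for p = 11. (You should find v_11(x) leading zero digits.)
(a_0, …, a_2) = (0, 6, 5)

v_11(11/2) = 1, so a_0 = ... = a_0 = 0. Factor out: x = 11^1 · u with u = 1/2 a unit in ℤ_11. Expand u iteratively via a_{v+i} = u_i mod 11, u_{i+1} = (u_i − a_{v+i})/11:
  u_0 = 1/2;  a_1 = 6;  u_1 = (u_0 − 6)/11 = -1/2
  u_1 = -1/2;  a_2 = 5;  u_2 = (u_1 − 5)/11 = -1/2
Digits: (0, 6, 5).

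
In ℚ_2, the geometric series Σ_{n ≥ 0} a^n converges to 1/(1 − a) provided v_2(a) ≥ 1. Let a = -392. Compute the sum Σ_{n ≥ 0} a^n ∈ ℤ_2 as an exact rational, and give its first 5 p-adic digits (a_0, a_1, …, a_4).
Σ a^n = 1/(1 − a) = 1/393;  first 5 digits = (1, 0, 0, 1, 1)

v_2(a) = 3 ≥ 1, so the series converges in ℤ_2 to 1/(1 − a) = 1/(1 − (-392)) = 1/393. Expand this rational in ℤ_2: compute digits iteratively via d_i = x_i mod 2, x_{i+1} = (x_i − d_i)/2. The first 5 digits are (1, 0, 0, 1, 1).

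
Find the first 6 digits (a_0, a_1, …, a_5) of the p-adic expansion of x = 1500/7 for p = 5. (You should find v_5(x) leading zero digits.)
(a_0, …, a_5) = (0, 0, 0, 1, 3, 3)

v_5(1500/7) = 3, so a_0 = ... = a_2 = 0. Factor out: x = 5^3 · u with u = 12/7 a unit in ℤ_5. Expand u iteratively via a_{v+i} = u_i mod 5, u_{i+1} = (u_i − a_{v+i})/5:
  u_0 = 12/7;  a_3 = 1;  u_1 = (u_0 − 1)/5 = 1/7
  u_1 = 1/7;  a_4 = 3;  u_2 = (u_1 − 3)/5 = -4/7
  u_2 = -4/7;  a_5 = 3;  u_3 = (u_2 − 3)/5 = -5/7
Digits: (0, 0, 0, 1, 3, 3).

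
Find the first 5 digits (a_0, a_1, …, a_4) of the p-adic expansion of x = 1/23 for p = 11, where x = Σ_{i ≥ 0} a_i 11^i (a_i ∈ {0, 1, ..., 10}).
(a_0, …, a_4) = (1, 9, 3, 3, 4)

v_11(1/23) = 0 (numerator and denominator both coprime to 11), so x ∈ ℤ_11^×. Compute digits iteratively via a_i = x_i mod 11, x_{i+1} = (x_i − a_i)/11, with x_0 = x:
  x_0 = 1/23;  a_0 = 1;  x_1 = (x_0 − 1)/11 = -2/23
  x_1 = -2/23;  a_1 = 9;  x_2 = (x_1 − 9)/11 = -19/23
  x_2 = -19/23;  a_2 = 3;  x_3 = (x_2 − 3)/11 = -8/23
  x_3 = -8/23;  a_3 = 3;  x_4 = (x_3 − 3)/11 = -7/23
  x_4 = -7/23;  a_4 = 4;  x_5 = (x_4 − 4)/11 = -9/23
Digits: (1, 9, 3, 3, 4).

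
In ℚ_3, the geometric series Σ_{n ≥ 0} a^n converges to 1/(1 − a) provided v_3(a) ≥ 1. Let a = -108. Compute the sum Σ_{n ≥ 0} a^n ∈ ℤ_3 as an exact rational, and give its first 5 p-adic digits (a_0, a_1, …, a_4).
Σ a^n = 1/(1 − a) = 1/109;  first 5 digits = (1, 0, 0, 2, 1)

v_3(a) = 3 ≥ 1, so the series converges in ℤ_3 to 1/(1 − a) = 1/(1 − (-108)) = 1/109. Expand this rational in ℤ_3: compute digits iteratively via d_i = x_i mod 3, x_{i+1} = (x_i − d_i)/3. The first 5 digits are (1, 0, 0, 2, 1).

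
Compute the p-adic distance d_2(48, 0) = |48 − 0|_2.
d_2(48, 0) = 1/16

Step 1 — x − y = 48 − 0 = 48. Step 2 — v_2(48) = 4 (factor: 48 = (2^4 · 3); the sign does not affect v_p). Step 3 — |x − y|_2 = 2^{-4} = 1/16.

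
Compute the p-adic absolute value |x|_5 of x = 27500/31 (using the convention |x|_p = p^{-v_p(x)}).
|27500/31|_5 = 1/625

Step 1 — compute v_5(x) by factoring powers of 5 out of the numerator and denominator: v_5(27500/31) = 4. Step 2 — apply |x|_p = p^{-v_p(x)} = 5^{-4} = 1/625.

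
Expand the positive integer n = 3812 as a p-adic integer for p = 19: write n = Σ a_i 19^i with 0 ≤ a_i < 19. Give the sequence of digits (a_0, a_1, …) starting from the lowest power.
(a_0, a_1, …) = (12, 10, 10)

Repeated division by 19 gives the digits low-to-high: 3812 = 12 + 10·19^1 + 10·19^2. Digit sequence: (12, 10, 10).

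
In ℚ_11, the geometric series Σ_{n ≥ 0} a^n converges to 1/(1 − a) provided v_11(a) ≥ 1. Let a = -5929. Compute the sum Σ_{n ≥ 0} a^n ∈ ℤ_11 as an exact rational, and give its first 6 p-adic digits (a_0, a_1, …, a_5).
Σ a^n = 1/(1 − a) = 1/5930;  first 6 digits = (1, 0, 6, 6, 2, 9)

v_11(a) = 2 ≥ 1, so the series converges in ℤ_11 to 1/(1 − a) = 1/(1 − (-5929)) = 1/5930. Expand this rational in ℤ_11: compute digits iteratively via d_i = x_i mod 11, x_{i+1} = (x_i − d_i)/11. The first 6 digits are (1, 0, 6, 6, 2, 9).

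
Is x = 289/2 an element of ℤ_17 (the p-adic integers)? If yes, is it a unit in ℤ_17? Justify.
x ∈ ℤ_17 but not a unit; v_17(x) = 2 > 0

ℤ_17 = {x ∈ ℚ_17 : v_17(x) ≥ 0} and ℤ_17^× = {x ∈ ℤ_17 : v_17(x) = 0}. Here v_17(289/2) = v_17(num) − v_17(den) = 2; compare against these criteria.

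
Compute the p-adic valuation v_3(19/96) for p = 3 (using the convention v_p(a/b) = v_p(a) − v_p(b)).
v_3(19/96) = -1

Factor powers of 3 from the numerator and denominator of the reduced fraction: 19 = 3^0 · 19 and 96 = 3^1 · 32. Apply v_p(a/b) = v_p(a) − v_p(b): v_3(19/96) = 0 − 1 = -1.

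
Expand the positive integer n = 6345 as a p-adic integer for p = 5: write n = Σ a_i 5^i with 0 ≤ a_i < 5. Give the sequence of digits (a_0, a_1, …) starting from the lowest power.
(a_0, a_1, …) = (0, 4, 3, 0, 0, 2)

Repeated division by 5 gives the digits low-to-high: 6345 = 4·5^1 + 3·5^2 + 2·5^5. Digit sequence: (0, 4, 3, 0, 0, 2).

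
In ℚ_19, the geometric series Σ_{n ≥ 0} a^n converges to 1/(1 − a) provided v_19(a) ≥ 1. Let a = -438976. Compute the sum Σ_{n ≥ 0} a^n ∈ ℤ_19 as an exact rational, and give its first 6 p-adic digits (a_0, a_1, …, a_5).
Σ a^n = 1/(1 − a) = 1/438977;  first 6 digits = (1, 0, 0, 12, 15, 18)

v_19(a) = 3 ≥ 1, so the series converges in ℤ_19 to 1/(1 − a) = 1/(1 − (-438976)) = 1/438977. Expand this rational in ℤ_19: compute digits iteratively via d_i = x_i mod 19, x_{i+1} = (x_i − d_i)/19. The first 6 digits are (1, 0, 0, 12, 15, 18).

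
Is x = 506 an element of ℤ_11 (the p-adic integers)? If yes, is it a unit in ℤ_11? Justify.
x ∈ ℤ_11 but not a unit; v_11(x) = 1 > 0

ℤ_11 = {x ∈ ℚ_11 : v_11(x) ≥ 0} and ℤ_11^× = {x ∈ ℤ_11 : v_11(x) = 0}. Here v_11(506) = v_11(num) − v_11(den) = 1; compare against these criteria.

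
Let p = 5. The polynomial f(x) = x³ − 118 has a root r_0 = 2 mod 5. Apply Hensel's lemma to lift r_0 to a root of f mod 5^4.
r_3 = 82 (mod 625)

Hensel: r_{i+1} = r_i − f(r_i)/f′(r_i) mod 5^{i+2}, where f′(x) = 3x². Iterate:
  r_0 = 2 (mod 5)
  r_1 = 7 (mod 25)
  r_2 = 82 (mod 125)
  r_3 = 82 (mod 625)
Final: r = 82 with f(r) ≡ 0 mod 5^4.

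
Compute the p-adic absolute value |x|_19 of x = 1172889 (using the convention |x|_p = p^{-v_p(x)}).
|1172889|_19 = 1/130321

Step 1 — compute v_19(x) by factoring powers of 19 out of the numerator and denominator: v_19(1172889) = 4. Step 2 — apply |x|_p = p^{-v_p(x)} = 19^{-4} = 1/130321.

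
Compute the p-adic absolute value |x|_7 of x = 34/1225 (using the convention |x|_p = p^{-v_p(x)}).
|34/1225|_7 = 49

Step 1 — compute v_7(x) by factoring powers of 7 out of the numerator and denominator: v_7(34/1225) = -2. Step 2 — apply |x|_p = p^{-v_p(x)} = 7^{2} = 49.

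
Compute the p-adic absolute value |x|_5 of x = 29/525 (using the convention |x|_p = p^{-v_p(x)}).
|29/525|_5 = 25

Step 1 — compute v_5(x) by factoring powers of 5 out of the numerator and denominator: v_5(29/525) = -2. Step 2 — apply |x|_p = p^{-v_p(x)} = 5^{2} = 25.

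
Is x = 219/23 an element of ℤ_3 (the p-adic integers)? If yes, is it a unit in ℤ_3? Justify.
x ∈ ℤ_3 but not a unit; v_3(x) = 1 > 0

ℤ_3 = {x ∈ ℚ_3 : v_3(x) ≥ 0} and ℤ_3^× = {x ∈ ℤ_3 : v_3(x) = 0}. Here v_3(219/23) = v_3(num) − v_3(den) = 1; compare against these criteria.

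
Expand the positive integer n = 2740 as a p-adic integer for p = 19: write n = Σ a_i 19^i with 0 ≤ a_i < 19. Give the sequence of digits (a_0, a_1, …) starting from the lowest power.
(a_0, a_1, …) = (4, 11, 7)

Repeated division by 19 gives the digits low-to-high: 2740 = 4 + 11·19^1 + 7·19^2. Digit sequence: (4, 11, 7).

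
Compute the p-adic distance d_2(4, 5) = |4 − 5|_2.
d_2(4, 5) = 1

Step 1 — x − y = 4 − 5 = -1. Step 2 — v_2(-1) = 0 (factor: -1 = −(2^0 · 1); the sign does not affect v_p). Step 3 — |x − y|_2 = 2^{0} = 1.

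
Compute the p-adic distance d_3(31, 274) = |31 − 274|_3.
d_3(31, 274) = 1/243

Step 1 — x − y = 31 − 274 = -243. Step 2 — v_3(-243) = 5 (factor: -243 = −(3^5 · 1); the sign does not affect v_p). Step 3 — |x − y|_3 = 3^{-5} = 1/243.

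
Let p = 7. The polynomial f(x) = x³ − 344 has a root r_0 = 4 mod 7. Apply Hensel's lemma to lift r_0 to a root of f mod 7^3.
r_2 = 18 (mod 343)

Hensel: r_{i+1} = r_i − f(r_i)/f′(r_i) mod 7^{i+2}, where f′(x) = 3x². Iterate:
  r_0 = 4 (mod 7)
  r_1 = 18 (mod 49)
  r_2 = 18 (mod 343)
Final: r = 18 with f(r) ≡ 0 mod 7^3.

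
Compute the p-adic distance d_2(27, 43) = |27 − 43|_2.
d_2(27, 43) = 1/16

Step 1 — x − y = 27 − 43 = -16. Step 2 — v_2(-16) = 4 (factor: -16 = −(2^4 · 1); the sign does not affect v_p). Step 3 — |x − y|_2 = 2^{-4} = 1/16.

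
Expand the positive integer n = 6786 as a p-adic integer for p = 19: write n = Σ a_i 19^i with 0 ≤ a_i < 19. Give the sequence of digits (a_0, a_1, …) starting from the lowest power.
(a_0, a_1, …) = (3, 15, 18)

Repeated division by 19 gives the digits low-to-high: 6786 = 3 + 15·19^1 + 18·19^2. Digit sequence: (3, 15, 18).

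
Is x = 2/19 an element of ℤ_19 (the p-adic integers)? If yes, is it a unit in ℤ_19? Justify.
x ∉ ℤ_19 (v_19(x) = -1 < 0)

ℤ_19 = {x ∈ ℚ_19 : v_19(x) ≥ 0} and ℤ_19^× = {x ∈ ℤ_19 : v_19(x) = 0}. Here v_19(2/19) = v_19(num) − v_19(den) = -1; compare against these criteria.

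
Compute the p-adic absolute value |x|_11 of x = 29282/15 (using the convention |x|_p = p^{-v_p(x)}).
|29282/15|_11 = 1/14641

Step 1 — compute v_11(x) by factoring powers of 11 out of the numerator and denominator: v_11(29282/15) = 4. Step 2 — apply |x|_p = p^{-v_p(x)} = 11^{-4} = 1/14641.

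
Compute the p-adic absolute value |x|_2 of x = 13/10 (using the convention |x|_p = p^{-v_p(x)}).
|13/10|_2 = 2

Step 1 — compute v_2(x) by factoring powers of 2 out of the numerator and denominator: v_2(13/10) = -1. Step 2 — apply |x|_p = p^{-v_p(x)} = 2^{1} = 2.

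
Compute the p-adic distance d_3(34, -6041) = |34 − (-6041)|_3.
d_3(34, -6041) = 1/243

Step 1 — x − y = 34 − (-6041) = 6075. Step 2 — v_3(6075) = 5 (factor: 6075 = (3^5 · 25); the sign does not affect v_p). Step 3 — |x − y|_3 = 3^{-5} = 1/243.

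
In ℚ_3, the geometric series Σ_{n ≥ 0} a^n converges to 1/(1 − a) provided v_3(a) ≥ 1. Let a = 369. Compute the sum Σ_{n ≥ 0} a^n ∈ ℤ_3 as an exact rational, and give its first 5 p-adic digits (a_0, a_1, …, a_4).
Σ a^n = 1/(1 − a) = -1/368;  first 5 digits = (1, 0, 2, 1, 2)

v_3(a) = 2 ≥ 1, so the series converges in ℤ_3 to 1/(1 − a) = 1/(1 − 369) = -1/368. Expand this rational in ℤ_3: compute digits iteratively via d_i = x_i mod 3, x_{i+1} = (x_i − d_i)/3. The first 5 digits are (1, 0, 2, 1, 2).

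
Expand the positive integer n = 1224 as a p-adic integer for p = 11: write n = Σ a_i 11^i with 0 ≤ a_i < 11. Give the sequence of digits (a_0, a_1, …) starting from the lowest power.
(a_0, a_1, …) = (3, 1, 10)

Repeated division by 11 gives the digits low-to-high: 1224 = 3 + 1·11^1 + 10·11^2. Digit sequence: (3, 1, 10).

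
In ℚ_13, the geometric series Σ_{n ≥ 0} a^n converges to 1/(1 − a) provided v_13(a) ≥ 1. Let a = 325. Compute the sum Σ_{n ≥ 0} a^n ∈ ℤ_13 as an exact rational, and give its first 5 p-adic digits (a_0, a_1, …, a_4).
Σ a^n = 1/(1 − a) = -1/324;  first 5 digits = (1, 12, 2, 8, 10)

v_13(a) = 1 ≥ 1, so the series converges in ℤ_13 to 1/(1 − a) = 1/(1 − 325) = -1/324. Expand this rational in ℤ_13: compute digits iteratively via d_i = x_i mod 13, x_{i+1} = (x_i − d_i)/13. The first 5 digits are (1, 12, 2, 8, 10).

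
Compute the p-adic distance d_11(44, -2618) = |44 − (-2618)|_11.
d_11(44, -2618) = 1/1331

Step 1 — x − y = 44 − (-2618) = 2662. Step 2 — v_11(2662) = 3 (factor: 2662 = (11^3 · 2); the sign does not affect v_p). Step 3 — |x − y|_11 = 11^{-3} = 1/1331.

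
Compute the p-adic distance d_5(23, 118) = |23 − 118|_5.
d_5(23, 118) = 1/5

Step 1 — x − y = 23 − 118 = -95. Step 2 — v_5(-95) = 1 (factor: -95 = −(5^1 · 19); the sign does not affect v_p). Step 3 — |x − y|_5 = 5^{-1} = 1/5.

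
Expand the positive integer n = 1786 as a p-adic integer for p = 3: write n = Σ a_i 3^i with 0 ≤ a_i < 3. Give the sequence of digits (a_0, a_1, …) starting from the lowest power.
(a_0, a_1, …) = (1, 1, 0, 0, 1, 1, 2)

Repeated division by 3 gives the digits low-to-high: 1786 = 1 + 1·3^1 + 1·3^4 + 1·3^5 + 2·3^6. Digit sequence: (1, 1, 0, 0, 1, 1, 2).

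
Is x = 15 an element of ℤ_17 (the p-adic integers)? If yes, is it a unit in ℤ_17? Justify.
x ∈ ℤ_17^× (unit); v_17(x) = 0

ℤ_17 = {x ∈ ℚ_17 : v_17(x) ≥ 0} and ℤ_17^× = {x ∈ ℤ_17 : v_17(x) = 0}. Here v_17(15) = v_17(num) − v_17(den) = 0; compare against these criteria.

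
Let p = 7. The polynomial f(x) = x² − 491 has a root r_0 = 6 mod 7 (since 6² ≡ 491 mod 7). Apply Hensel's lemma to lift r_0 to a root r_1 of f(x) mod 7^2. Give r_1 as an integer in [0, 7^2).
r_1 = 48 (mod 49)

Hensel's recurrence: r_{i+1} = r_i − f(r_i)·(f′(r_i))^{-1} mod 7^{i+2}, with f′(x) = 2x. Iterate:
  r_0 = 6 (mod 7)
  r_1 = 48 (mod 49)
Final: r_1 = 48, and one checks f(r_1) ≡ 0 mod 7^2.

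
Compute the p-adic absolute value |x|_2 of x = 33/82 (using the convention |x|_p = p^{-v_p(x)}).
|33/82|_2 = 2

Step 1 — compute v_2(x) by factoring powers of 2 out of the numerator and denominator: v_2(33/82) = -1. Step 2 — apply |x|_p = p^{-v_p(x)} = 2^{1} = 2.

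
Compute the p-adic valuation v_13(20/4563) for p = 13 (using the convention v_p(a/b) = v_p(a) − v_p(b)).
v_13(20/4563) = -2

Factor powers of 13 from the numerator and denominator of the reduced fraction: 20 = 13^0 · 20 and 4563 = 13^2 · 27. Apply v_p(a/b) = v_p(a) − v_p(b): v_13(20/4563) = 0 − 2 = -2.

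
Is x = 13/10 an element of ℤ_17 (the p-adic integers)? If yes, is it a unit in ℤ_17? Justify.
x ∈ ℤ_17^× (unit); v_17(x) = 0

ℤ_17 = {x ∈ ℚ_17 : v_17(x) ≥ 0} and ℤ_17^× = {x ∈ ℤ_17 : v_17(x) = 0}. Here v_17(13/10) = v_17(num) − v_17(den) = 0; compare against these criteria.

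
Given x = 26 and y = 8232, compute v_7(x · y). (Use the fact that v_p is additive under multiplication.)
v_7(214032) = 3

v_p(x) = 0 (factor: 26 = 7^0 · 26); v_p(y) = 3 (factor: 8232 = 7^3 · 24). Additivity: v_p(xy) = v_p(x) + v_p(y) = 0 + 3 = 3. (Direct check: xy = 214032 = 7^3 · (624).)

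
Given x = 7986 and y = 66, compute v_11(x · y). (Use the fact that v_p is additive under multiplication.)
v_11(527076) = 4

v_p(x) = 3 (factor: 7986 = 11^3 · 6); v_p(y) = 1 (factor: 66 = 11^1 · 6). Additivity: v_p(xy) = v_p(x) + v_p(y) = 3 + 1 = 4. (Direct check: xy = 527076 = 11^4 · (36).)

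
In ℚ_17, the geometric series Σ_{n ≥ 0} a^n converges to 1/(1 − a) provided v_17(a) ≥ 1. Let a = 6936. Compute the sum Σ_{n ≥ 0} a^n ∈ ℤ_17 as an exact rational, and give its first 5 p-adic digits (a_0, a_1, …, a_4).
Σ a^n = 1/(1 − a) = -1/6935;  first 5 digits = (1, 0, 7, 1, 15)

v_17(a) = 2 ≥ 1, so the series converges in ℤ_17 to 1/(1 − a) = 1/(1 − 6936) = -1/6935. Expand this rational in ℤ_17: compute digits iteratively via d_i = x_i mod 17, x_{i+1} = (x_i − d_i)/17. The first 5 digits are (1, 0, 7, 1, 15).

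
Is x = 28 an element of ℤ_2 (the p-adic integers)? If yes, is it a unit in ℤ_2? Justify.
x ∈ ℤ_2 but not a unit; v_2(x) = 2 > 0

ℤ_2 = {x ∈ ℚ_2 : v_2(x) ≥ 0} and ℤ_2^× = {x ∈ ℤ_2 : v_2(x) = 0}. Here v_2(28) = v_2(num) − v_2(den) = 2; compare against these criteria.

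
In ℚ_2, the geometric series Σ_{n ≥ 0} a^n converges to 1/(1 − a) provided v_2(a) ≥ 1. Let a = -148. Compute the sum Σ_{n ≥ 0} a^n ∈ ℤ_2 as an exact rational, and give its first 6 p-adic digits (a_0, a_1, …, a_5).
Σ a^n = 1/(1 − a) = 1/149;  first 6 digits = (1, 0, 1, 1, 1, 1)

v_2(a) = 2 ≥ 1, so the series converges in ℤ_2 to 1/(1 − a) = 1/(1 − (-148)) = 1/149. Expand this rational in ℤ_2: compute digits iteratively via d_i = x_i mod 2, x_{i+1} = (x_i − d_i)/2. The first 6 digits are (1, 0, 1, 1, 1, 1).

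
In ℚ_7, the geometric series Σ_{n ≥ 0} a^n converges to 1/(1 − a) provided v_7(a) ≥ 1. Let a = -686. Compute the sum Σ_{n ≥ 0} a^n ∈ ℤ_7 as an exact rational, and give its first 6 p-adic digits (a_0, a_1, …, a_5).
Σ a^n = 1/(1 − a) = 1/687;  first 6 digits = (1, 0, 0, 5, 6, 6)

v_7(a) = 3 ≥ 1, so the series converges in ℤ_7 to 1/(1 − a) = 1/(1 − (-686)) = 1/687. Expand this rational in ℤ_7: compute digits iteratively via d_i = x_i mod 7, x_{i+1} = (x_i − d_i)/7. The first 6 digits are (1, 0, 0, 5, 6, 6).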